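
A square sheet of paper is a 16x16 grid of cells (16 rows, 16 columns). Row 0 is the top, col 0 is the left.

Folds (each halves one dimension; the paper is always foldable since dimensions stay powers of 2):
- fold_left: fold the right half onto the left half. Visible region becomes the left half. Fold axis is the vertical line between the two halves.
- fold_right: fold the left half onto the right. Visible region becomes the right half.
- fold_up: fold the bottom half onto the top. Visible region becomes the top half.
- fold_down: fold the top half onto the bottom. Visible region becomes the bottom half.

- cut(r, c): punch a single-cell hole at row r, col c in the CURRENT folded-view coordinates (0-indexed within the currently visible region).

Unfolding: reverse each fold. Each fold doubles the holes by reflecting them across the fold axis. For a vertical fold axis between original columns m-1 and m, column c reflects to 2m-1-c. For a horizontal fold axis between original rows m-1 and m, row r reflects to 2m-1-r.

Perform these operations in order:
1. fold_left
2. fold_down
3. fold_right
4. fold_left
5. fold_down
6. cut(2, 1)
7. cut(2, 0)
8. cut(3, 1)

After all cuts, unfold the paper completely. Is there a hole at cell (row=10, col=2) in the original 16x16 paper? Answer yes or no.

Answer: no

Derivation:
Op 1 fold_left: fold axis v@8; visible region now rows[0,16) x cols[0,8) = 16x8
Op 2 fold_down: fold axis h@8; visible region now rows[8,16) x cols[0,8) = 8x8
Op 3 fold_right: fold axis v@4; visible region now rows[8,16) x cols[4,8) = 8x4
Op 4 fold_left: fold axis v@6; visible region now rows[8,16) x cols[4,6) = 8x2
Op 5 fold_down: fold axis h@12; visible region now rows[12,16) x cols[4,6) = 4x2
Op 6 cut(2, 1): punch at orig (14,5); cuts so far [(14, 5)]; region rows[12,16) x cols[4,6) = 4x2
Op 7 cut(2, 0): punch at orig (14,4); cuts so far [(14, 4), (14, 5)]; region rows[12,16) x cols[4,6) = 4x2
Op 8 cut(3, 1): punch at orig (15,5); cuts so far [(14, 4), (14, 5), (15, 5)]; region rows[12,16) x cols[4,6) = 4x2
Unfold 1 (reflect across h@12): 6 holes -> [(8, 5), (9, 4), (9, 5), (14, 4), (14, 5), (15, 5)]
Unfold 2 (reflect across v@6): 12 holes -> [(8, 5), (8, 6), (9, 4), (9, 5), (9, 6), (9, 7), (14, 4), (14, 5), (14, 6), (14, 7), (15, 5), (15, 6)]
Unfold 3 (reflect across v@4): 24 holes -> [(8, 1), (8, 2), (8, 5), (8, 6), (9, 0), (9, 1), (9, 2), (9, 3), (9, 4), (9, 5), (9, 6), (9, 7), (14, 0), (14, 1), (14, 2), (14, 3), (14, 4), (14, 5), (14, 6), (14, 7), (15, 1), (15, 2), (15, 5), (15, 6)]
Unfold 4 (reflect across h@8): 48 holes -> [(0, 1), (0, 2), (0, 5), (0, 6), (1, 0), (1, 1), (1, 2), (1, 3), (1, 4), (1, 5), (1, 6), (1, 7), (6, 0), (6, 1), (6, 2), (6, 3), (6, 4), (6, 5), (6, 6), (6, 7), (7, 1), (7, 2), (7, 5), (7, 6), (8, 1), (8, 2), (8, 5), (8, 6), (9, 0), (9, 1), (9, 2), (9, 3), (9, 4), (9, 5), (9, 6), (9, 7), (14, 0), (14, 1), (14, 2), (14, 3), (14, 4), (14, 5), (14, 6), (14, 7), (15, 1), (15, 2), (15, 5), (15, 6)]
Unfold 5 (reflect across v@8): 96 holes -> [(0, 1), (0, 2), (0, 5), (0, 6), (0, 9), (0, 10), (0, 13), (0, 14), (1, 0), (1, 1), (1, 2), (1, 3), (1, 4), (1, 5), (1, 6), (1, 7), (1, 8), (1, 9), (1, 10), (1, 11), (1, 12), (1, 13), (1, 14), (1, 15), (6, 0), (6, 1), (6, 2), (6, 3), (6, 4), (6, 5), (6, 6), (6, 7), (6, 8), (6, 9), (6, 10), (6, 11), (6, 12), (6, 13), (6, 14), (6, 15), (7, 1), (7, 2), (7, 5), (7, 6), (7, 9), (7, 10), (7, 13), (7, 14), (8, 1), (8, 2), (8, 5), (8, 6), (8, 9), (8, 10), (8, 13), (8, 14), (9, 0), (9, 1), (9, 2), (9, 3), (9, 4), (9, 5), (9, 6), (9, 7), (9, 8), (9, 9), (9, 10), (9, 11), (9, 12), (9, 13), (9, 14), (9, 15), (14, 0), (14, 1), (14, 2), (14, 3), (14, 4), (14, 5), (14, 6), (14, 7), (14, 8), (14, 9), (14, 10), (14, 11), (14, 12), (14, 13), (14, 14), (14, 15), (15, 1), (15, 2), (15, 5), (15, 6), (15, 9), (15, 10), (15, 13), (15, 14)]
Holes: [(0, 1), (0, 2), (0, 5), (0, 6), (0, 9), (0, 10), (0, 13), (0, 14), (1, 0), (1, 1), (1, 2), (1, 3), (1, 4), (1, 5), (1, 6), (1, 7), (1, 8), (1, 9), (1, 10), (1, 11), (1, 12), (1, 13), (1, 14), (1, 15), (6, 0), (6, 1), (6, 2), (6, 3), (6, 4), (6, 5), (6, 6), (6, 7), (6, 8), (6, 9), (6, 10), (6, 11), (6, 12), (6, 13), (6, 14), (6, 15), (7, 1), (7, 2), (7, 5), (7, 6), (7, 9), (7, 10), (7, 13), (7, 14), (8, 1), (8, 2), (8, 5), (8, 6), (8, 9), (8, 10), (8, 13), (8, 14), (9, 0), (9, 1), (9, 2), (9, 3), (9, 4), (9, 5), (9, 6), (9, 7), (9, 8), (9, 9), (9, 10), (9, 11), (9, 12), (9, 13), (9, 14), (9, 15), (14, 0), (14, 1), (14, 2), (14, 3), (14, 4), (14, 5), (14, 6), (14, 7), (14, 8), (14, 9), (14, 10), (14, 11), (14, 12), (14, 13), (14, 14), (14, 15), (15, 1), (15, 2), (15, 5), (15, 6), (15, 9), (15, 10), (15, 13), (15, 14)]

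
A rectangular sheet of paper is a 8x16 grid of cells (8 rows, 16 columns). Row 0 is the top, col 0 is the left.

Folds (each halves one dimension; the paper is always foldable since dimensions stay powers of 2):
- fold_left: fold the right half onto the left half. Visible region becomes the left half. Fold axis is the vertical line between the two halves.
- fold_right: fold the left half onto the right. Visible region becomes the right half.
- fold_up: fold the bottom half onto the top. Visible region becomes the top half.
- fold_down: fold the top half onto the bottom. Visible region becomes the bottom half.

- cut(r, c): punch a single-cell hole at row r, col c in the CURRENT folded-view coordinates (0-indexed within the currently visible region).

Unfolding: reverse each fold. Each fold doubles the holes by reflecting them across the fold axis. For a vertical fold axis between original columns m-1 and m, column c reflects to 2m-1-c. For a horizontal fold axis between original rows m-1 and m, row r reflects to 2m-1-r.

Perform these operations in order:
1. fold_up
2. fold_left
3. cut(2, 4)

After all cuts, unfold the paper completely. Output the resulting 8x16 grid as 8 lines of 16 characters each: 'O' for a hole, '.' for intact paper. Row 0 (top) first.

Answer: ................
................
....O......O....
................
................
....O......O....
................
................

Derivation:
Op 1 fold_up: fold axis h@4; visible region now rows[0,4) x cols[0,16) = 4x16
Op 2 fold_left: fold axis v@8; visible region now rows[0,4) x cols[0,8) = 4x8
Op 3 cut(2, 4): punch at orig (2,4); cuts so far [(2, 4)]; region rows[0,4) x cols[0,8) = 4x8
Unfold 1 (reflect across v@8): 2 holes -> [(2, 4), (2, 11)]
Unfold 2 (reflect across h@4): 4 holes -> [(2, 4), (2, 11), (5, 4), (5, 11)]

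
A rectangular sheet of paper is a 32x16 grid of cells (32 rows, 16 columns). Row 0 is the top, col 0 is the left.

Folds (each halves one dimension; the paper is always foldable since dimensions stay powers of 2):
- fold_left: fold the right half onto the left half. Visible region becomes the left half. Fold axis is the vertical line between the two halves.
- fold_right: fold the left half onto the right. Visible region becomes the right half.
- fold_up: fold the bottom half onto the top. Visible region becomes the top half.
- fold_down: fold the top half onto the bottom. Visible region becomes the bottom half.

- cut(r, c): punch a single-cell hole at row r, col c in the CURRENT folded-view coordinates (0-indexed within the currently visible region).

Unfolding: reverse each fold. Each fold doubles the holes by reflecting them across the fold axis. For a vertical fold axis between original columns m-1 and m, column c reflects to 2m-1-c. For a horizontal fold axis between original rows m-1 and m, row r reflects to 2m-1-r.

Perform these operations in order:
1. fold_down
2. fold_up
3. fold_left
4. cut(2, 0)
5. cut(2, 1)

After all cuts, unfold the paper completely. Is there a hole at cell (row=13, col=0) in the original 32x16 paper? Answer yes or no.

Op 1 fold_down: fold axis h@16; visible region now rows[16,32) x cols[0,16) = 16x16
Op 2 fold_up: fold axis h@24; visible region now rows[16,24) x cols[0,16) = 8x16
Op 3 fold_left: fold axis v@8; visible region now rows[16,24) x cols[0,8) = 8x8
Op 4 cut(2, 0): punch at orig (18,0); cuts so far [(18, 0)]; region rows[16,24) x cols[0,8) = 8x8
Op 5 cut(2, 1): punch at orig (18,1); cuts so far [(18, 0), (18, 1)]; region rows[16,24) x cols[0,8) = 8x8
Unfold 1 (reflect across v@8): 4 holes -> [(18, 0), (18, 1), (18, 14), (18, 15)]
Unfold 2 (reflect across h@24): 8 holes -> [(18, 0), (18, 1), (18, 14), (18, 15), (29, 0), (29, 1), (29, 14), (29, 15)]
Unfold 3 (reflect across h@16): 16 holes -> [(2, 0), (2, 1), (2, 14), (2, 15), (13, 0), (13, 1), (13, 14), (13, 15), (18, 0), (18, 1), (18, 14), (18, 15), (29, 0), (29, 1), (29, 14), (29, 15)]
Holes: [(2, 0), (2, 1), (2, 14), (2, 15), (13, 0), (13, 1), (13, 14), (13, 15), (18, 0), (18, 1), (18, 14), (18, 15), (29, 0), (29, 1), (29, 14), (29, 15)]

Answer: yes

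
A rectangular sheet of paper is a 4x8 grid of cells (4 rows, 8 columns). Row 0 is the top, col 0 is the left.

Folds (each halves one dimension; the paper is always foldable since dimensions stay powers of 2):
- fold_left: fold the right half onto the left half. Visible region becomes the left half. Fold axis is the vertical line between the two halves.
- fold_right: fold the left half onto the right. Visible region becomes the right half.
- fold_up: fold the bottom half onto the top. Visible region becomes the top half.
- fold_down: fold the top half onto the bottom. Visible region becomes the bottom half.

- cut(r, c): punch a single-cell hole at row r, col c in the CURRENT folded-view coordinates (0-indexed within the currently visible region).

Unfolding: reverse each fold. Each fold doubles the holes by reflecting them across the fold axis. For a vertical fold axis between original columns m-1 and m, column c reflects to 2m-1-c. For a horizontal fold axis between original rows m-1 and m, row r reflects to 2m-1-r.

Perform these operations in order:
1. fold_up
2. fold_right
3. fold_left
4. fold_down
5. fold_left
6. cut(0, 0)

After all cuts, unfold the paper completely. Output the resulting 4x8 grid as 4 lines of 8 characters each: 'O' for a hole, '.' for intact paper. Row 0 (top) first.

Op 1 fold_up: fold axis h@2; visible region now rows[0,2) x cols[0,8) = 2x8
Op 2 fold_right: fold axis v@4; visible region now rows[0,2) x cols[4,8) = 2x4
Op 3 fold_left: fold axis v@6; visible region now rows[0,2) x cols[4,6) = 2x2
Op 4 fold_down: fold axis h@1; visible region now rows[1,2) x cols[4,6) = 1x2
Op 5 fold_left: fold axis v@5; visible region now rows[1,2) x cols[4,5) = 1x1
Op 6 cut(0, 0): punch at orig (1,4); cuts so far [(1, 4)]; region rows[1,2) x cols[4,5) = 1x1
Unfold 1 (reflect across v@5): 2 holes -> [(1, 4), (1, 5)]
Unfold 2 (reflect across h@1): 4 holes -> [(0, 4), (0, 5), (1, 4), (1, 5)]
Unfold 3 (reflect across v@6): 8 holes -> [(0, 4), (0, 5), (0, 6), (0, 7), (1, 4), (1, 5), (1, 6), (1, 7)]
Unfold 4 (reflect across v@4): 16 holes -> [(0, 0), (0, 1), (0, 2), (0, 3), (0, 4), (0, 5), (0, 6), (0, 7), (1, 0), (1, 1), (1, 2), (1, 3), (1, 4), (1, 5), (1, 6), (1, 7)]
Unfold 5 (reflect across h@2): 32 holes -> [(0, 0), (0, 1), (0, 2), (0, 3), (0, 4), (0, 5), (0, 6), (0, 7), (1, 0), (1, 1), (1, 2), (1, 3), (1, 4), (1, 5), (1, 6), (1, 7), (2, 0), (2, 1), (2, 2), (2, 3), (2, 4), (2, 5), (2, 6), (2, 7), (3, 0), (3, 1), (3, 2), (3, 3), (3, 4), (3, 5), (3, 6), (3, 7)]

Answer: OOOOOOOO
OOOOOOOO
OOOOOOOO
OOOOOOOO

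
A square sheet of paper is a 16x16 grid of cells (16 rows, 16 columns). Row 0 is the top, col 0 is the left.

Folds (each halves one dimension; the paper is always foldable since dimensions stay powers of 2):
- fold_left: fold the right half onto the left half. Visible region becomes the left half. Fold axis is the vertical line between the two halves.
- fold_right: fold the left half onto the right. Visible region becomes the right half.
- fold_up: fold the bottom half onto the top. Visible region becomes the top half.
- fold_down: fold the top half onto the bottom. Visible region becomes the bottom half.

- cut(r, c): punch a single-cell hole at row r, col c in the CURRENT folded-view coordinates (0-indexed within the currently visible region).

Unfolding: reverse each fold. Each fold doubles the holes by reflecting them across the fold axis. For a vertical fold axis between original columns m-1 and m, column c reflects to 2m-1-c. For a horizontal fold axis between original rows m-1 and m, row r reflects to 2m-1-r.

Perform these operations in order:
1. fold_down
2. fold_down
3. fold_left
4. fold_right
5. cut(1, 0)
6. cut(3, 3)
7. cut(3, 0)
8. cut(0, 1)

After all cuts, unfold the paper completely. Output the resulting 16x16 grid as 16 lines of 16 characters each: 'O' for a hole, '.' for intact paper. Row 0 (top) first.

Answer: O..OO..OO..OO..O
................
...OO......OO...
..O..O....O..O..
..O..O....O..O..
...OO......OO...
................
O..OO..OO..OO..O
O..OO..OO..OO..O
................
...OO......OO...
..O..O....O..O..
..O..O....O..O..
...OO......OO...
................
O..OO..OO..OO..O

Derivation:
Op 1 fold_down: fold axis h@8; visible region now rows[8,16) x cols[0,16) = 8x16
Op 2 fold_down: fold axis h@12; visible region now rows[12,16) x cols[0,16) = 4x16
Op 3 fold_left: fold axis v@8; visible region now rows[12,16) x cols[0,8) = 4x8
Op 4 fold_right: fold axis v@4; visible region now rows[12,16) x cols[4,8) = 4x4
Op 5 cut(1, 0): punch at orig (13,4); cuts so far [(13, 4)]; region rows[12,16) x cols[4,8) = 4x4
Op 6 cut(3, 3): punch at orig (15,7); cuts so far [(13, 4), (15, 7)]; region rows[12,16) x cols[4,8) = 4x4
Op 7 cut(3, 0): punch at orig (15,4); cuts so far [(13, 4), (15, 4), (15, 7)]; region rows[12,16) x cols[4,8) = 4x4
Op 8 cut(0, 1): punch at orig (12,5); cuts so far [(12, 5), (13, 4), (15, 4), (15, 7)]; region rows[12,16) x cols[4,8) = 4x4
Unfold 1 (reflect across v@4): 8 holes -> [(12, 2), (12, 5), (13, 3), (13, 4), (15, 0), (15, 3), (15, 4), (15, 7)]
Unfold 2 (reflect across v@8): 16 holes -> [(12, 2), (12, 5), (12, 10), (12, 13), (13, 3), (13, 4), (13, 11), (13, 12), (15, 0), (15, 3), (15, 4), (15, 7), (15, 8), (15, 11), (15, 12), (15, 15)]
Unfold 3 (reflect across h@12): 32 holes -> [(8, 0), (8, 3), (8, 4), (8, 7), (8, 8), (8, 11), (8, 12), (8, 15), (10, 3), (10, 4), (10, 11), (10, 12), (11, 2), (11, 5), (11, 10), (11, 13), (12, 2), (12, 5), (12, 10), (12, 13), (13, 3), (13, 4), (13, 11), (13, 12), (15, 0), (15, 3), (15, 4), (15, 7), (15, 8), (15, 11), (15, 12), (15, 15)]
Unfold 4 (reflect across h@8): 64 holes -> [(0, 0), (0, 3), (0, 4), (0, 7), (0, 8), (0, 11), (0, 12), (0, 15), (2, 3), (2, 4), (2, 11), (2, 12), (3, 2), (3, 5), (3, 10), (3, 13), (4, 2), (4, 5), (4, 10), (4, 13), (5, 3), (5, 4), (5, 11), (5, 12), (7, 0), (7, 3), (7, 4), (7, 7), (7, 8), (7, 11), (7, 12), (7, 15), (8, 0), (8, 3), (8, 4), (8, 7), (8, 8), (8, 11), (8, 12), (8, 15), (10, 3), (10, 4), (10, 11), (10, 12), (11, 2), (11, 5), (11, 10), (11, 13), (12, 2), (12, 5), (12, 10), (12, 13), (13, 3), (13, 4), (13, 11), (13, 12), (15, 0), (15, 3), (15, 4), (15, 7), (15, 8), (15, 11), (15, 12), (15, 15)]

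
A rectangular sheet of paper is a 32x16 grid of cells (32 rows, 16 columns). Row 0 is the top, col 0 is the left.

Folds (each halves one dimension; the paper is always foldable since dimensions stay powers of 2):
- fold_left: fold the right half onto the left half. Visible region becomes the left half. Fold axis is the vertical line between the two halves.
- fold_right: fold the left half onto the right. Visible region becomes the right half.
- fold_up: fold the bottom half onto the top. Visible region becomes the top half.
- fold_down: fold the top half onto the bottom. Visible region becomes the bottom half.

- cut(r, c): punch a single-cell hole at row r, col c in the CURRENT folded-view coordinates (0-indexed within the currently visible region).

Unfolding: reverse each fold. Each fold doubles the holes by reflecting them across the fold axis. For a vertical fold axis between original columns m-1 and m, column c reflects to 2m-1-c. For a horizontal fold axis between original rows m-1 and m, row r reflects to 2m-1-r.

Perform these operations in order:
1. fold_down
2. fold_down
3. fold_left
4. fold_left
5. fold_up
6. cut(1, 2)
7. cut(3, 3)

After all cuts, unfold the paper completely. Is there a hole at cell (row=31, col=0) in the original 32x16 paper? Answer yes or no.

Answer: no

Derivation:
Op 1 fold_down: fold axis h@16; visible region now rows[16,32) x cols[0,16) = 16x16
Op 2 fold_down: fold axis h@24; visible region now rows[24,32) x cols[0,16) = 8x16
Op 3 fold_left: fold axis v@8; visible region now rows[24,32) x cols[0,8) = 8x8
Op 4 fold_left: fold axis v@4; visible region now rows[24,32) x cols[0,4) = 8x4
Op 5 fold_up: fold axis h@28; visible region now rows[24,28) x cols[0,4) = 4x4
Op 6 cut(1, 2): punch at orig (25,2); cuts so far [(25, 2)]; region rows[24,28) x cols[0,4) = 4x4
Op 7 cut(3, 3): punch at orig (27,3); cuts so far [(25, 2), (27, 3)]; region rows[24,28) x cols[0,4) = 4x4
Unfold 1 (reflect across h@28): 4 holes -> [(25, 2), (27, 3), (28, 3), (30, 2)]
Unfold 2 (reflect across v@4): 8 holes -> [(25, 2), (25, 5), (27, 3), (27, 4), (28, 3), (28, 4), (30, 2), (30, 5)]
Unfold 3 (reflect across v@8): 16 holes -> [(25, 2), (25, 5), (25, 10), (25, 13), (27, 3), (27, 4), (27, 11), (27, 12), (28, 3), (28, 4), (28, 11), (28, 12), (30, 2), (30, 5), (30, 10), (30, 13)]
Unfold 4 (reflect across h@24): 32 holes -> [(17, 2), (17, 5), (17, 10), (17, 13), (19, 3), (19, 4), (19, 11), (19, 12), (20, 3), (20, 4), (20, 11), (20, 12), (22, 2), (22, 5), (22, 10), (22, 13), (25, 2), (25, 5), (25, 10), (25, 13), (27, 3), (27, 4), (27, 11), (27, 12), (28, 3), (28, 4), (28, 11), (28, 12), (30, 2), (30, 5), (30, 10), (30, 13)]
Unfold 5 (reflect across h@16): 64 holes -> [(1, 2), (1, 5), (1, 10), (1, 13), (3, 3), (3, 4), (3, 11), (3, 12), (4, 3), (4, 4), (4, 11), (4, 12), (6, 2), (6, 5), (6, 10), (6, 13), (9, 2), (9, 5), (9, 10), (9, 13), (11, 3), (11, 4), (11, 11), (11, 12), (12, 3), (12, 4), (12, 11), (12, 12), (14, 2), (14, 5), (14, 10), (14, 13), (17, 2), (17, 5), (17, 10), (17, 13), (19, 3), (19, 4), (19, 11), (19, 12), (20, 3), (20, 4), (20, 11), (20, 12), (22, 2), (22, 5), (22, 10), (22, 13), (25, 2), (25, 5), (25, 10), (25, 13), (27, 3), (27, 4), (27, 11), (27, 12), (28, 3), (28, 4), (28, 11), (28, 12), (30, 2), (30, 5), (30, 10), (30, 13)]
Holes: [(1, 2), (1, 5), (1, 10), (1, 13), (3, 3), (3, 4), (3, 11), (3, 12), (4, 3), (4, 4), (4, 11), (4, 12), (6, 2), (6, 5), (6, 10), (6, 13), (9, 2), (9, 5), (9, 10), (9, 13), (11, 3), (11, 4), (11, 11), (11, 12), (12, 3), (12, 4), (12, 11), (12, 12), (14, 2), (14, 5), (14, 10), (14, 13), (17, 2), (17, 5), (17, 10), (17, 13), (19, 3), (19, 4), (19, 11), (19, 12), (20, 3), (20, 4), (20, 11), (20, 12), (22, 2), (22, 5), (22, 10), (22, 13), (25, 2), (25, 5), (25, 10), (25, 13), (27, 3), (27, 4), (27, 11), (27, 12), (28, 3), (28, 4), (28, 11), (28, 12), (30, 2), (30, 5), (30, 10), (30, 13)]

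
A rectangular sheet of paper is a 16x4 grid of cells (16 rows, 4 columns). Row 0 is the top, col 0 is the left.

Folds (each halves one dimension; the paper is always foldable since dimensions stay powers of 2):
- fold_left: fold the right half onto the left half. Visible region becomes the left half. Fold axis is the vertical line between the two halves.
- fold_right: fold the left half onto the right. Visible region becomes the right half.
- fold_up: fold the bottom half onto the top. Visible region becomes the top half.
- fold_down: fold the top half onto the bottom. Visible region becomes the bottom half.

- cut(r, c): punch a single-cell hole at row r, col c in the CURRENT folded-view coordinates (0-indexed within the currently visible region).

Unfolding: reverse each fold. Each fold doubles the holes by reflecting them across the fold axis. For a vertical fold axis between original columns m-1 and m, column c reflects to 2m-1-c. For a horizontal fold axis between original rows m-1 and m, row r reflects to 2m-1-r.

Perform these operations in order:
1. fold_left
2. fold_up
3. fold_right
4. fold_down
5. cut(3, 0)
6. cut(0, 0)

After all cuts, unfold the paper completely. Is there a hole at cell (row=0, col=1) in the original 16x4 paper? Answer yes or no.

Answer: yes

Derivation:
Op 1 fold_left: fold axis v@2; visible region now rows[0,16) x cols[0,2) = 16x2
Op 2 fold_up: fold axis h@8; visible region now rows[0,8) x cols[0,2) = 8x2
Op 3 fold_right: fold axis v@1; visible region now rows[0,8) x cols[1,2) = 8x1
Op 4 fold_down: fold axis h@4; visible region now rows[4,8) x cols[1,2) = 4x1
Op 5 cut(3, 0): punch at orig (7,1); cuts so far [(7, 1)]; region rows[4,8) x cols[1,2) = 4x1
Op 6 cut(0, 0): punch at orig (4,1); cuts so far [(4, 1), (7, 1)]; region rows[4,8) x cols[1,2) = 4x1
Unfold 1 (reflect across h@4): 4 holes -> [(0, 1), (3, 1), (4, 1), (7, 1)]
Unfold 2 (reflect across v@1): 8 holes -> [(0, 0), (0, 1), (3, 0), (3, 1), (4, 0), (4, 1), (7, 0), (7, 1)]
Unfold 3 (reflect across h@8): 16 holes -> [(0, 0), (0, 1), (3, 0), (3, 1), (4, 0), (4, 1), (7, 0), (7, 1), (8, 0), (8, 1), (11, 0), (11, 1), (12, 0), (12, 1), (15, 0), (15, 1)]
Unfold 4 (reflect across v@2): 32 holes -> [(0, 0), (0, 1), (0, 2), (0, 3), (3, 0), (3, 1), (3, 2), (3, 3), (4, 0), (4, 1), (4, 2), (4, 3), (7, 0), (7, 1), (7, 2), (7, 3), (8, 0), (8, 1), (8, 2), (8, 3), (11, 0), (11, 1), (11, 2), (11, 3), (12, 0), (12, 1), (12, 2), (12, 3), (15, 0), (15, 1), (15, 2), (15, 3)]
Holes: [(0, 0), (0, 1), (0, 2), (0, 3), (3, 0), (3, 1), (3, 2), (3, 3), (4, 0), (4, 1), (4, 2), (4, 3), (7, 0), (7, 1), (7, 2), (7, 3), (8, 0), (8, 1), (8, 2), (8, 3), (11, 0), (11, 1), (11, 2), (11, 3), (12, 0), (12, 1), (12, 2), (12, 3), (15, 0), (15, 1), (15, 2), (15, 3)]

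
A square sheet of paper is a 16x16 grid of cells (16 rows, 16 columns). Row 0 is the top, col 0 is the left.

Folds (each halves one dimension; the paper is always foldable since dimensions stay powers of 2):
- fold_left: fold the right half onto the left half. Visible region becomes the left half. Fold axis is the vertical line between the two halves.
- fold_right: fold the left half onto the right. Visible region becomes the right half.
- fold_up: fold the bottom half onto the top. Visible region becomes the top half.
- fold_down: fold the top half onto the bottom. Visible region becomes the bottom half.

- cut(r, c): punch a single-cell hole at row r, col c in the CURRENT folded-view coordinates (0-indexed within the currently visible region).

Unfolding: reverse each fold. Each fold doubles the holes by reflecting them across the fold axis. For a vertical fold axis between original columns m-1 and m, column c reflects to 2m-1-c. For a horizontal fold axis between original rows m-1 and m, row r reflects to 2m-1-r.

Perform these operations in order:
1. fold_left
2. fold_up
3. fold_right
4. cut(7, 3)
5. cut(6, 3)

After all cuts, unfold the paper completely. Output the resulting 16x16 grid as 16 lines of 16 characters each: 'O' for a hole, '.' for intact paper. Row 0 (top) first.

Answer: ................
................
................
................
................
................
O......OO......O
O......OO......O
O......OO......O
O......OO......O
................
................
................
................
................
................

Derivation:
Op 1 fold_left: fold axis v@8; visible region now rows[0,16) x cols[0,8) = 16x8
Op 2 fold_up: fold axis h@8; visible region now rows[0,8) x cols[0,8) = 8x8
Op 3 fold_right: fold axis v@4; visible region now rows[0,8) x cols[4,8) = 8x4
Op 4 cut(7, 3): punch at orig (7,7); cuts so far [(7, 7)]; region rows[0,8) x cols[4,8) = 8x4
Op 5 cut(6, 3): punch at orig (6,7); cuts so far [(6, 7), (7, 7)]; region rows[0,8) x cols[4,8) = 8x4
Unfold 1 (reflect across v@4): 4 holes -> [(6, 0), (6, 7), (7, 0), (7, 7)]
Unfold 2 (reflect across h@8): 8 holes -> [(6, 0), (6, 7), (7, 0), (7, 7), (8, 0), (8, 7), (9, 0), (9, 7)]
Unfold 3 (reflect across v@8): 16 holes -> [(6, 0), (6, 7), (6, 8), (6, 15), (7, 0), (7, 7), (7, 8), (7, 15), (8, 0), (8, 7), (8, 8), (8, 15), (9, 0), (9, 7), (9, 8), (9, 15)]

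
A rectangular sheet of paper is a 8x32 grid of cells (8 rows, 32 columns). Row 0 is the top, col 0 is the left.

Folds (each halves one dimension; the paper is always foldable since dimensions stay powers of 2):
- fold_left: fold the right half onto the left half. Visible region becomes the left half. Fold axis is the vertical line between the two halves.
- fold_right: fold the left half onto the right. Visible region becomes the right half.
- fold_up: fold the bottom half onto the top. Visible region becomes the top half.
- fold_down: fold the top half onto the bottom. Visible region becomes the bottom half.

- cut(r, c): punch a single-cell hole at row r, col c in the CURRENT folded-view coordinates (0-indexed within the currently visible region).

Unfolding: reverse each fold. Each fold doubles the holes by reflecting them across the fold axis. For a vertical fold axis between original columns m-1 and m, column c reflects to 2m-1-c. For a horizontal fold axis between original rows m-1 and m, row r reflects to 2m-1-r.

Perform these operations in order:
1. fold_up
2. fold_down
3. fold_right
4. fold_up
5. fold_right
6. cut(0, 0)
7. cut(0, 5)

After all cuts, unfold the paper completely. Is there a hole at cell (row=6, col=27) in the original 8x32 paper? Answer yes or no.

Answer: no

Derivation:
Op 1 fold_up: fold axis h@4; visible region now rows[0,4) x cols[0,32) = 4x32
Op 2 fold_down: fold axis h@2; visible region now rows[2,4) x cols[0,32) = 2x32
Op 3 fold_right: fold axis v@16; visible region now rows[2,4) x cols[16,32) = 2x16
Op 4 fold_up: fold axis h@3; visible region now rows[2,3) x cols[16,32) = 1x16
Op 5 fold_right: fold axis v@24; visible region now rows[2,3) x cols[24,32) = 1x8
Op 6 cut(0, 0): punch at orig (2,24); cuts so far [(2, 24)]; region rows[2,3) x cols[24,32) = 1x8
Op 7 cut(0, 5): punch at orig (2,29); cuts so far [(2, 24), (2, 29)]; region rows[2,3) x cols[24,32) = 1x8
Unfold 1 (reflect across v@24): 4 holes -> [(2, 18), (2, 23), (2, 24), (2, 29)]
Unfold 2 (reflect across h@3): 8 holes -> [(2, 18), (2, 23), (2, 24), (2, 29), (3, 18), (3, 23), (3, 24), (3, 29)]
Unfold 3 (reflect across v@16): 16 holes -> [(2, 2), (2, 7), (2, 8), (2, 13), (2, 18), (2, 23), (2, 24), (2, 29), (3, 2), (3, 7), (3, 8), (3, 13), (3, 18), (3, 23), (3, 24), (3, 29)]
Unfold 4 (reflect across h@2): 32 holes -> [(0, 2), (0, 7), (0, 8), (0, 13), (0, 18), (0, 23), (0, 24), (0, 29), (1, 2), (1, 7), (1, 8), (1, 13), (1, 18), (1, 23), (1, 24), (1, 29), (2, 2), (2, 7), (2, 8), (2, 13), (2, 18), (2, 23), (2, 24), (2, 29), (3, 2), (3, 7), (3, 8), (3, 13), (3, 18), (3, 23), (3, 24), (3, 29)]
Unfold 5 (reflect across h@4): 64 holes -> [(0, 2), (0, 7), (0, 8), (0, 13), (0, 18), (0, 23), (0, 24), (0, 29), (1, 2), (1, 7), (1, 8), (1, 13), (1, 18), (1, 23), (1, 24), (1, 29), (2, 2), (2, 7), (2, 8), (2, 13), (2, 18), (2, 23), (2, 24), (2, 29), (3, 2), (3, 7), (3, 8), (3, 13), (3, 18), (3, 23), (3, 24), (3, 29), (4, 2), (4, 7), (4, 8), (4, 13), (4, 18), (4, 23), (4, 24), (4, 29), (5, 2), (5, 7), (5, 8), (5, 13), (5, 18), (5, 23), (5, 24), (5, 29), (6, 2), (6, 7), (6, 8), (6, 13), (6, 18), (6, 23), (6, 24), (6, 29), (7, 2), (7, 7), (7, 8), (7, 13), (7, 18), (7, 23), (7, 24), (7, 29)]
Holes: [(0, 2), (0, 7), (0, 8), (0, 13), (0, 18), (0, 23), (0, 24), (0, 29), (1, 2), (1, 7), (1, 8), (1, 13), (1, 18), (1, 23), (1, 24), (1, 29), (2, 2), (2, 7), (2, 8), (2, 13), (2, 18), (2, 23), (2, 24), (2, 29), (3, 2), (3, 7), (3, 8), (3, 13), (3, 18), (3, 23), (3, 24), (3, 29), (4, 2), (4, 7), (4, 8), (4, 13), (4, 18), (4, 23), (4, 24), (4, 29), (5, 2), (5, 7), (5, 8), (5, 13), (5, 18), (5, 23), (5, 24), (5, 29), (6, 2), (6, 7), (6, 8), (6, 13), (6, 18), (6, 23), (6, 24), (6, 29), (7, 2), (7, 7), (7, 8), (7, 13), (7, 18), (7, 23), (7, 24), (7, 29)]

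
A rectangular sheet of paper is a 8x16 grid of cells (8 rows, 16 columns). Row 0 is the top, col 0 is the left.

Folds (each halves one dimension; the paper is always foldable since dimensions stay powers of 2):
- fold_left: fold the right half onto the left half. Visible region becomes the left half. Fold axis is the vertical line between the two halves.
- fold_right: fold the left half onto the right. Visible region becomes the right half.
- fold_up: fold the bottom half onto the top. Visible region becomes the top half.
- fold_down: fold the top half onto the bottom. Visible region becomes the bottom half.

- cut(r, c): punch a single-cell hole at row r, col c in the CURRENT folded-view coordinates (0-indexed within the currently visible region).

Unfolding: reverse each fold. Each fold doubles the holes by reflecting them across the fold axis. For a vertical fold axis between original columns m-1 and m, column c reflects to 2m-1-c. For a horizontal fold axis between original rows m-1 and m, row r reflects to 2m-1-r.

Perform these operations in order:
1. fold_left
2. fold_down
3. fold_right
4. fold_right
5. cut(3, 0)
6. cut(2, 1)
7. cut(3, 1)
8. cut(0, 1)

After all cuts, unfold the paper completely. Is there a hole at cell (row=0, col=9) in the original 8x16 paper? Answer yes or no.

Answer: yes

Derivation:
Op 1 fold_left: fold axis v@8; visible region now rows[0,8) x cols[0,8) = 8x8
Op 2 fold_down: fold axis h@4; visible region now rows[4,8) x cols[0,8) = 4x8
Op 3 fold_right: fold axis v@4; visible region now rows[4,8) x cols[4,8) = 4x4
Op 4 fold_right: fold axis v@6; visible region now rows[4,8) x cols[6,8) = 4x2
Op 5 cut(3, 0): punch at orig (7,6); cuts so far [(7, 6)]; region rows[4,8) x cols[6,8) = 4x2
Op 6 cut(2, 1): punch at orig (6,7); cuts so far [(6, 7), (7, 6)]; region rows[4,8) x cols[6,8) = 4x2
Op 7 cut(3, 1): punch at orig (7,7); cuts so far [(6, 7), (7, 6), (7, 7)]; region rows[4,8) x cols[6,8) = 4x2
Op 8 cut(0, 1): punch at orig (4,7); cuts so far [(4, 7), (6, 7), (7, 6), (7, 7)]; region rows[4,8) x cols[6,8) = 4x2
Unfold 1 (reflect across v@6): 8 holes -> [(4, 4), (4, 7), (6, 4), (6, 7), (7, 4), (7, 5), (7, 6), (7, 7)]
Unfold 2 (reflect across v@4): 16 holes -> [(4, 0), (4, 3), (4, 4), (4, 7), (6, 0), (6, 3), (6, 4), (6, 7), (7, 0), (7, 1), (7, 2), (7, 3), (7, 4), (7, 5), (7, 6), (7, 7)]
Unfold 3 (reflect across h@4): 32 holes -> [(0, 0), (0, 1), (0, 2), (0, 3), (0, 4), (0, 5), (0, 6), (0, 7), (1, 0), (1, 3), (1, 4), (1, 7), (3, 0), (3, 3), (3, 4), (3, 7), (4, 0), (4, 3), (4, 4), (4, 7), (6, 0), (6, 3), (6, 4), (6, 7), (7, 0), (7, 1), (7, 2), (7, 3), (7, 4), (7, 5), (7, 6), (7, 7)]
Unfold 4 (reflect across v@8): 64 holes -> [(0, 0), (0, 1), (0, 2), (0, 3), (0, 4), (0, 5), (0, 6), (0, 7), (0, 8), (0, 9), (0, 10), (0, 11), (0, 12), (0, 13), (0, 14), (0, 15), (1, 0), (1, 3), (1, 4), (1, 7), (1, 8), (1, 11), (1, 12), (1, 15), (3, 0), (3, 3), (3, 4), (3, 7), (3, 8), (3, 11), (3, 12), (3, 15), (4, 0), (4, 3), (4, 4), (4, 7), (4, 8), (4, 11), (4, 12), (4, 15), (6, 0), (6, 3), (6, 4), (6, 7), (6, 8), (6, 11), (6, 12), (6, 15), (7, 0), (7, 1), (7, 2), (7, 3), (7, 4), (7, 5), (7, 6), (7, 7), (7, 8), (7, 9), (7, 10), (7, 11), (7, 12), (7, 13), (7, 14), (7, 15)]
Holes: [(0, 0), (0, 1), (0, 2), (0, 3), (0, 4), (0, 5), (0, 6), (0, 7), (0, 8), (0, 9), (0, 10), (0, 11), (0, 12), (0, 13), (0, 14), (0, 15), (1, 0), (1, 3), (1, 4), (1, 7), (1, 8), (1, 11), (1, 12), (1, 15), (3, 0), (3, 3), (3, 4), (3, 7), (3, 8), (3, 11), (3, 12), (3, 15), (4, 0), (4, 3), (4, 4), (4, 7), (4, 8), (4, 11), (4, 12), (4, 15), (6, 0), (6, 3), (6, 4), (6, 7), (6, 8), (6, 11), (6, 12), (6, 15), (7, 0), (7, 1), (7, 2), (7, 3), (7, 4), (7, 5), (7, 6), (7, 7), (7, 8), (7, 9), (7, 10), (7, 11), (7, 12), (7, 13), (7, 14), (7, 15)]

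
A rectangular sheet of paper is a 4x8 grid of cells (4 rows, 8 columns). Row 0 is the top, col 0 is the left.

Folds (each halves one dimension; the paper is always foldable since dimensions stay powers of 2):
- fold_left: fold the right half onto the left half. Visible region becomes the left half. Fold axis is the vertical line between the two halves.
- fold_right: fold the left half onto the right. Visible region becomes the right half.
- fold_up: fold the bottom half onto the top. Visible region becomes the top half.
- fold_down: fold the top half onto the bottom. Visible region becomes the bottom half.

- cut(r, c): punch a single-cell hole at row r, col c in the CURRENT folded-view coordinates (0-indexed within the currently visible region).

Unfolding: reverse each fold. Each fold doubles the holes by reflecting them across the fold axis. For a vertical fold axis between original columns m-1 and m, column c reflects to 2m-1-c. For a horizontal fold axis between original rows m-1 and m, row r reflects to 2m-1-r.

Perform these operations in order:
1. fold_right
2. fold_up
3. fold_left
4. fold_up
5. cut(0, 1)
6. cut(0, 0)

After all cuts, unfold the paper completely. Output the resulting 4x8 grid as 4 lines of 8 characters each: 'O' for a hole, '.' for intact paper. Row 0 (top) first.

Answer: OOOOOOOO
OOOOOOOO
OOOOOOOO
OOOOOOOO

Derivation:
Op 1 fold_right: fold axis v@4; visible region now rows[0,4) x cols[4,8) = 4x4
Op 2 fold_up: fold axis h@2; visible region now rows[0,2) x cols[4,8) = 2x4
Op 3 fold_left: fold axis v@6; visible region now rows[0,2) x cols[4,6) = 2x2
Op 4 fold_up: fold axis h@1; visible region now rows[0,1) x cols[4,6) = 1x2
Op 5 cut(0, 1): punch at orig (0,5); cuts so far [(0, 5)]; region rows[0,1) x cols[4,6) = 1x2
Op 6 cut(0, 0): punch at orig (0,4); cuts so far [(0, 4), (0, 5)]; region rows[0,1) x cols[4,6) = 1x2
Unfold 1 (reflect across h@1): 4 holes -> [(0, 4), (0, 5), (1, 4), (1, 5)]
Unfold 2 (reflect across v@6): 8 holes -> [(0, 4), (0, 5), (0, 6), (0, 7), (1, 4), (1, 5), (1, 6), (1, 7)]
Unfold 3 (reflect across h@2): 16 holes -> [(0, 4), (0, 5), (0, 6), (0, 7), (1, 4), (1, 5), (1, 6), (1, 7), (2, 4), (2, 5), (2, 6), (2, 7), (3, 4), (3, 5), (3, 6), (3, 7)]
Unfold 4 (reflect across v@4): 32 holes -> [(0, 0), (0, 1), (0, 2), (0, 3), (0, 4), (0, 5), (0, 6), (0, 7), (1, 0), (1, 1), (1, 2), (1, 3), (1, 4), (1, 5), (1, 6), (1, 7), (2, 0), (2, 1), (2, 2), (2, 3), (2, 4), (2, 5), (2, 6), (2, 7), (3, 0), (3, 1), (3, 2), (3, 3), (3, 4), (3, 5), (3, 6), (3, 7)]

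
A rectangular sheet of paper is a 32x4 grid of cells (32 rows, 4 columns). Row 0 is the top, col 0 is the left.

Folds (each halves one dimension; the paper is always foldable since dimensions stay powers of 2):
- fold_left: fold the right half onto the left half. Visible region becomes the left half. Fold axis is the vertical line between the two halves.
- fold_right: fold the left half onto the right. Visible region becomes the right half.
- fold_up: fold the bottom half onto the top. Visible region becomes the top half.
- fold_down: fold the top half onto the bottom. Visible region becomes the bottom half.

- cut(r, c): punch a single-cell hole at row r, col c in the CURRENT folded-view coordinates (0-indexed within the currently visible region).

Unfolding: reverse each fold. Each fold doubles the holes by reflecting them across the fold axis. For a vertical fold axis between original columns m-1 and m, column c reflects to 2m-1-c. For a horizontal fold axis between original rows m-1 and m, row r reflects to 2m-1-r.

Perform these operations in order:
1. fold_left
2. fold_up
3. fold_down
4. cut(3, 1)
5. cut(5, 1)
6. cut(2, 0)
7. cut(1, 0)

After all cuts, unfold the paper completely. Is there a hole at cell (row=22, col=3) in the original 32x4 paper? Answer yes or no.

Answer: yes

Derivation:
Op 1 fold_left: fold axis v@2; visible region now rows[0,32) x cols[0,2) = 32x2
Op 2 fold_up: fold axis h@16; visible region now rows[0,16) x cols[0,2) = 16x2
Op 3 fold_down: fold axis h@8; visible region now rows[8,16) x cols[0,2) = 8x2
Op 4 cut(3, 1): punch at orig (11,1); cuts so far [(11, 1)]; region rows[8,16) x cols[0,2) = 8x2
Op 5 cut(5, 1): punch at orig (13,1); cuts so far [(11, 1), (13, 1)]; region rows[8,16) x cols[0,2) = 8x2
Op 6 cut(2, 0): punch at orig (10,0); cuts so far [(10, 0), (11, 1), (13, 1)]; region rows[8,16) x cols[0,2) = 8x2
Op 7 cut(1, 0): punch at orig (9,0); cuts so far [(9, 0), (10, 0), (11, 1), (13, 1)]; region rows[8,16) x cols[0,2) = 8x2
Unfold 1 (reflect across h@8): 8 holes -> [(2, 1), (4, 1), (5, 0), (6, 0), (9, 0), (10, 0), (11, 1), (13, 1)]
Unfold 2 (reflect across h@16): 16 holes -> [(2, 1), (4, 1), (5, 0), (6, 0), (9, 0), (10, 0), (11, 1), (13, 1), (18, 1), (20, 1), (21, 0), (22, 0), (25, 0), (26, 0), (27, 1), (29, 1)]
Unfold 3 (reflect across v@2): 32 holes -> [(2, 1), (2, 2), (4, 1), (4, 2), (5, 0), (5, 3), (6, 0), (6, 3), (9, 0), (9, 3), (10, 0), (10, 3), (11, 1), (11, 2), (13, 1), (13, 2), (18, 1), (18, 2), (20, 1), (20, 2), (21, 0), (21, 3), (22, 0), (22, 3), (25, 0), (25, 3), (26, 0), (26, 3), (27, 1), (27, 2), (29, 1), (29, 2)]
Holes: [(2, 1), (2, 2), (4, 1), (4, 2), (5, 0), (5, 3), (6, 0), (6, 3), (9, 0), (9, 3), (10, 0), (10, 3), (11, 1), (11, 2), (13, 1), (13, 2), (18, 1), (18, 2), (20, 1), (20, 2), (21, 0), (21, 3), (22, 0), (22, 3), (25, 0), (25, 3), (26, 0), (26, 3), (27, 1), (27, 2), (29, 1), (29, 2)]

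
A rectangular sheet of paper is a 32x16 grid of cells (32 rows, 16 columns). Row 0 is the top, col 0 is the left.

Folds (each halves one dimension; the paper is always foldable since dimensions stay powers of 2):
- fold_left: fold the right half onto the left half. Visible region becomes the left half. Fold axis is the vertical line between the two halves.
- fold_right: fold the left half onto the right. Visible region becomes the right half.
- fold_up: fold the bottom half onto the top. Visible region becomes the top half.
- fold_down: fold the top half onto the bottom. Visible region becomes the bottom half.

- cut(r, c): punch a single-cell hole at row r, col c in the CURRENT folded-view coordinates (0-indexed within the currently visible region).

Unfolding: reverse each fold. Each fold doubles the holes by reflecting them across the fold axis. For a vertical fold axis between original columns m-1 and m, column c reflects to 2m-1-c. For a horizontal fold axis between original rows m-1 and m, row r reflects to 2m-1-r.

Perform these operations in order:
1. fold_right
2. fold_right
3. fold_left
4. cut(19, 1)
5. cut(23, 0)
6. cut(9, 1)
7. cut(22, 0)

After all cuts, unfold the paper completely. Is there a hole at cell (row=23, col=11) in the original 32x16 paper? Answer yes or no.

Op 1 fold_right: fold axis v@8; visible region now rows[0,32) x cols[8,16) = 32x8
Op 2 fold_right: fold axis v@12; visible region now rows[0,32) x cols[12,16) = 32x4
Op 3 fold_left: fold axis v@14; visible region now rows[0,32) x cols[12,14) = 32x2
Op 4 cut(19, 1): punch at orig (19,13); cuts so far [(19, 13)]; region rows[0,32) x cols[12,14) = 32x2
Op 5 cut(23, 0): punch at orig (23,12); cuts so far [(19, 13), (23, 12)]; region rows[0,32) x cols[12,14) = 32x2
Op 6 cut(9, 1): punch at orig (9,13); cuts so far [(9, 13), (19, 13), (23, 12)]; region rows[0,32) x cols[12,14) = 32x2
Op 7 cut(22, 0): punch at orig (22,12); cuts so far [(9, 13), (19, 13), (22, 12), (23, 12)]; region rows[0,32) x cols[12,14) = 32x2
Unfold 1 (reflect across v@14): 8 holes -> [(9, 13), (9, 14), (19, 13), (19, 14), (22, 12), (22, 15), (23, 12), (23, 15)]
Unfold 2 (reflect across v@12): 16 holes -> [(9, 9), (9, 10), (9, 13), (9, 14), (19, 9), (19, 10), (19, 13), (19, 14), (22, 8), (22, 11), (22, 12), (22, 15), (23, 8), (23, 11), (23, 12), (23, 15)]
Unfold 3 (reflect across v@8): 32 holes -> [(9, 1), (9, 2), (9, 5), (9, 6), (9, 9), (9, 10), (9, 13), (9, 14), (19, 1), (19, 2), (19, 5), (19, 6), (19, 9), (19, 10), (19, 13), (19, 14), (22, 0), (22, 3), (22, 4), (22, 7), (22, 8), (22, 11), (22, 12), (22, 15), (23, 0), (23, 3), (23, 4), (23, 7), (23, 8), (23, 11), (23, 12), (23, 15)]
Holes: [(9, 1), (9, 2), (9, 5), (9, 6), (9, 9), (9, 10), (9, 13), (9, 14), (19, 1), (19, 2), (19, 5), (19, 6), (19, 9), (19, 10), (19, 13), (19, 14), (22, 0), (22, 3), (22, 4), (22, 7), (22, 8), (22, 11), (22, 12), (22, 15), (23, 0), (23, 3), (23, 4), (23, 7), (23, 8), (23, 11), (23, 12), (23, 15)]

Answer: yes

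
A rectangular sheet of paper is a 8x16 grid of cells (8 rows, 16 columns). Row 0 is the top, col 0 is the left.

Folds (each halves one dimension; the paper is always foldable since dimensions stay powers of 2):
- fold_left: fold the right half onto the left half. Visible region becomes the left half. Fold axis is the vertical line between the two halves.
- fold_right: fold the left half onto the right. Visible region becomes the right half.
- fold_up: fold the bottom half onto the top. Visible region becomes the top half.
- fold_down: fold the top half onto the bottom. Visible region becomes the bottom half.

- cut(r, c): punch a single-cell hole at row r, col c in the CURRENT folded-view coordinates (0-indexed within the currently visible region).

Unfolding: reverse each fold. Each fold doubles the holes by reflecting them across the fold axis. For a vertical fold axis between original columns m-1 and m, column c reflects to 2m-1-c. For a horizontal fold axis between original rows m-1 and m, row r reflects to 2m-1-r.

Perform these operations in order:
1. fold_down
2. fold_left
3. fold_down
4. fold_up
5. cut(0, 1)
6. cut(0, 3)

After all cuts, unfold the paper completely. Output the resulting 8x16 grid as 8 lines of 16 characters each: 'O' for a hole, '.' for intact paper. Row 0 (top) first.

Op 1 fold_down: fold axis h@4; visible region now rows[4,8) x cols[0,16) = 4x16
Op 2 fold_left: fold axis v@8; visible region now rows[4,8) x cols[0,8) = 4x8
Op 3 fold_down: fold axis h@6; visible region now rows[6,8) x cols[0,8) = 2x8
Op 4 fold_up: fold axis h@7; visible region now rows[6,7) x cols[0,8) = 1x8
Op 5 cut(0, 1): punch at orig (6,1); cuts so far [(6, 1)]; region rows[6,7) x cols[0,8) = 1x8
Op 6 cut(0, 3): punch at orig (6,3); cuts so far [(6, 1), (6, 3)]; region rows[6,7) x cols[0,8) = 1x8
Unfold 1 (reflect across h@7): 4 holes -> [(6, 1), (6, 3), (7, 1), (7, 3)]
Unfold 2 (reflect across h@6): 8 holes -> [(4, 1), (4, 3), (5, 1), (5, 3), (6, 1), (6, 3), (7, 1), (7, 3)]
Unfold 3 (reflect across v@8): 16 holes -> [(4, 1), (4, 3), (4, 12), (4, 14), (5, 1), (5, 3), (5, 12), (5, 14), (6, 1), (6, 3), (6, 12), (6, 14), (7, 1), (7, 3), (7, 12), (7, 14)]
Unfold 4 (reflect across h@4): 32 holes -> [(0, 1), (0, 3), (0, 12), (0, 14), (1, 1), (1, 3), (1, 12), (1, 14), (2, 1), (2, 3), (2, 12), (2, 14), (3, 1), (3, 3), (3, 12), (3, 14), (4, 1), (4, 3), (4, 12), (4, 14), (5, 1), (5, 3), (5, 12), (5, 14), (6, 1), (6, 3), (6, 12), (6, 14), (7, 1), (7, 3), (7, 12), (7, 14)]

Answer: .O.O........O.O.
.O.O........O.O.
.O.O........O.O.
.O.O........O.O.
.O.O........O.O.
.O.O........O.O.
.O.O........O.O.
.O.O........O.O.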